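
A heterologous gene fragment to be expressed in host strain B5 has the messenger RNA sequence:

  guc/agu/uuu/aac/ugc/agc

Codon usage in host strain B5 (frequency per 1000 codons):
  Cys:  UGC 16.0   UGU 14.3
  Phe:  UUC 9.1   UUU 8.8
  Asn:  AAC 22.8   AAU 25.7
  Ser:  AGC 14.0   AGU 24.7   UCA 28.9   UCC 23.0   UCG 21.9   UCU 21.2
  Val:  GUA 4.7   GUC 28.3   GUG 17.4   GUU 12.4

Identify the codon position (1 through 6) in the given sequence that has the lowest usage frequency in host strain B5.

3

Codon 1 GUC (Val): 28.3 per 1000.
Codon 2 AGU (Ser): 24.7 per 1000.
Codon 3 UUU (Phe): 8.8 per 1000.
Codon 4 AAC (Asn): 22.8 per 1000.
Codon 5 UGC (Cys): 16.0 per 1000.
Codon 6 AGC (Ser): 14.0 per 1000.
Lowest frequency is 8.8 at codon 3.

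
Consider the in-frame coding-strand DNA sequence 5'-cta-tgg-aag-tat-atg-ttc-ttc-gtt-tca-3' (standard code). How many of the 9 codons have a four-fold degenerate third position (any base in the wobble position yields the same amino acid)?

3

Codon 1 CTA (Leu): third position 4-fold.
Codon 2 TGG (Trp): third position 1-fold.
Codon 3 AAG (Lys): third position 2-fold.
Codon 4 TAT (Tyr): third position 2-fold.
Codon 5 ATG (Met): third position 1-fold.
Codon 6 TTC (Phe): third position 2-fold.
Codon 7 TTC (Phe): third position 2-fold.
Codon 8 GTT (Val): third position 4-fold.
Codon 9 TCA (Ser): third position 4-fold.
Four-fold degenerate third positions: 3.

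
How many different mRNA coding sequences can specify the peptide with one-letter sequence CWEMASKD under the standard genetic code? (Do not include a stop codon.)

384

Cys: 2 codons.
Trp: 1 codon.
Glu: 2 codons.
Met: 1 codon.
Ala: 4 codons.
Ser: 6 codons.
Lys: 2 codons.
Asp: 2 codons.
2 × 1 × 2 × 1 × 4 × 6 × 2 × 2 = 384.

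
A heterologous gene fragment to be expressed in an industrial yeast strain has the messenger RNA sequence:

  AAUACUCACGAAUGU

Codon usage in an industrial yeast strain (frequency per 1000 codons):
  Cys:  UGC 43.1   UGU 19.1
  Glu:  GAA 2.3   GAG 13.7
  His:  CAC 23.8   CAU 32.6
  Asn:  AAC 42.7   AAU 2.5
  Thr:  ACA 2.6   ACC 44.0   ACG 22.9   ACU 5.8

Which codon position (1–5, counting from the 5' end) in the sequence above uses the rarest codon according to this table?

4

Codon 1 AAU (Asn): 2.5 per 1000.
Codon 2 ACU (Thr): 5.8 per 1000.
Codon 3 CAC (His): 23.8 per 1000.
Codon 4 GAA (Glu): 2.3 per 1000.
Codon 5 UGU (Cys): 19.1 per 1000.
Lowest frequency is 2.3 at codon 4.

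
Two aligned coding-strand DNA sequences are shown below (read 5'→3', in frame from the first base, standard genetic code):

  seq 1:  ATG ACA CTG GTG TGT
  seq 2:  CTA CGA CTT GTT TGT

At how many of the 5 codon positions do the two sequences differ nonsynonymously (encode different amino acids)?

Codon 1: ATG Met / CTA Leu — nonsynonymous.
Codon 2: ACA Thr / CGA Arg — nonsynonymous.
Codon 3: CTG Leu / CTT Leu — synonymous.
Codon 4: GTG Val / GTT Val — synonymous.
Codon 5: TGT Cys / TGT Cys — identical.
Nonsynonymous differences: 2.

2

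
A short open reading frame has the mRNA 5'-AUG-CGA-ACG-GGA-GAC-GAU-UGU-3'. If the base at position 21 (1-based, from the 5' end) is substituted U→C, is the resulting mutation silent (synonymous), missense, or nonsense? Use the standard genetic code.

silent

Position 21 falls in codon 7: UGU → Cys.
After the substitution the codon is UGC → Cys.
Both encode Cys, so the change is synonymous.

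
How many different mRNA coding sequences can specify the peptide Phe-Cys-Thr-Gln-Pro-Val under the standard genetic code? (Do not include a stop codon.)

Phe: 2 codons.
Cys: 2 codons.
Thr: 4 codons.
Gln: 2 codons.
Pro: 4 codons.
Val: 4 codons.
2 × 2 × 4 × 2 × 4 × 4 = 512.

512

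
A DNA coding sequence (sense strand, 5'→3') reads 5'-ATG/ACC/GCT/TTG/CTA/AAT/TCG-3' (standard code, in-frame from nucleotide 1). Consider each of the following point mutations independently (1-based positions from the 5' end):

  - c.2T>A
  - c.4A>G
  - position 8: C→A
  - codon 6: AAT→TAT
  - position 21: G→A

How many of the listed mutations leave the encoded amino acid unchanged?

1

Codon 1: ATG (Met) → AAG (Lys) — missense.
Codon 2: ACC (Thr) → GCC (Ala) — missense.
Codon 3: GCT (Ala) → GAT (Asp) — missense.
Codon 6: AAT (Asn) → TAT (Tyr) — missense.
Codon 7: TCG (Ser) → TCA (Ser) — synonymous.
Synonymous: 1 of 5.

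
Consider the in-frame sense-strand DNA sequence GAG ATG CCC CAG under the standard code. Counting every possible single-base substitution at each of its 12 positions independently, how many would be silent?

5

Codon 1 (GAG, Glu): 1 synonymous substitution.
Codon 2 (ATG, Met): 0 synonymous substitutions.
Codon 3 (CCC, Pro): 3 synonymous substitutions.
Codon 4 (CAG, Gln): 1 synonymous substitution.
Total: 1 + 0 + 3 + 1 = 5.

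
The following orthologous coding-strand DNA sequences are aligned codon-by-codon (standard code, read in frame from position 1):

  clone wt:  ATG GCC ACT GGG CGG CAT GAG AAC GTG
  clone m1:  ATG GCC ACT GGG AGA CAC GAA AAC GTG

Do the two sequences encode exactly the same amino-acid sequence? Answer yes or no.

Codon 1: ATG Met / ATG Met — identical.
Codon 2: GCC Ala / GCC Ala — identical.
Codon 3: ACT Thr / ACT Thr — identical.
Codon 4: GGG Gly / GGG Gly — identical.
Codon 5: CGG Arg / AGA Arg — synonymous.
Codon 6: CAT His / CAC His — synonymous.
Codon 7: GAG Glu / GAA Glu — synonymous.
Codon 8: AAC Asn / AAC Asn — identical.
Codon 9: GTG Val / GTG Val — identical.
Nonsynonymous differences: 0 → same protein.

yes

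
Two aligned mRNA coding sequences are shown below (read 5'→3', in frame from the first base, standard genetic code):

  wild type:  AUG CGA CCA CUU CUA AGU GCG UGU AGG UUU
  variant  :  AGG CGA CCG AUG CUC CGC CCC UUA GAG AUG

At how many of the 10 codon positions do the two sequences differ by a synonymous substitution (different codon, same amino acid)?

Codon 1: AUG Met / AGG Arg — nonsynonymous.
Codon 2: CGA Arg / CGA Arg — identical.
Codon 3: CCA Pro / CCG Pro — synonymous.
Codon 4: CUU Leu / AUG Met — nonsynonymous.
Codon 5: CUA Leu / CUC Leu — synonymous.
Codon 6: AGU Ser / CGC Arg — nonsynonymous.
Codon 7: GCG Ala / CCC Pro — nonsynonymous.
Codon 8: UGU Cys / UUA Leu — nonsynonymous.
Codon 9: AGG Arg / GAG Glu — nonsynonymous.
Codon 10: UUU Phe / AUG Met — nonsynonymous.
Synonymous differences: 2.

2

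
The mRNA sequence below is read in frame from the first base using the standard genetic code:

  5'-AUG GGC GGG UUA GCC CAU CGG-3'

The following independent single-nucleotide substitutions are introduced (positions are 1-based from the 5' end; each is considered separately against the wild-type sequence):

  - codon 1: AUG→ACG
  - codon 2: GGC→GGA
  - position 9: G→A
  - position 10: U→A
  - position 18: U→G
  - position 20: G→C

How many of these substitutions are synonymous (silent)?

2

Codon 1: AUG (Met) → ACG (Thr) — missense.
Codon 2: GGC (Gly) → GGA (Gly) — synonymous.
Codon 3: GGG (Gly) → GGA (Gly) — synonymous.
Codon 4: UUA (Leu) → AUA (Ile) — missense.
Codon 6: CAU (His) → CAG (Gln) — missense.
Codon 7: CGG (Arg) → CCG (Pro) — missense.
Synonymous: 2 of 6.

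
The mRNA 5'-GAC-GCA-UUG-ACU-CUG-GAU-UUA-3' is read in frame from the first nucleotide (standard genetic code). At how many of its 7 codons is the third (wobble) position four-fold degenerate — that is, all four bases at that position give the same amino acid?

Codon 1 GAC (Asp): third position 2-fold.
Codon 2 GCA (Ala): third position 4-fold.
Codon 3 UUG (Leu): third position 2-fold.
Codon 4 ACU (Thr): third position 4-fold.
Codon 5 CUG (Leu): third position 4-fold.
Codon 6 GAU (Asp): third position 2-fold.
Codon 7 UUA (Leu): third position 2-fold.
Four-fold degenerate third positions: 3.

3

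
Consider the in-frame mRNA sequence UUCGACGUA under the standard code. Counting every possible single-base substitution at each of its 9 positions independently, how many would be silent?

5

Codon 1 (UUC, Phe): 1 synonymous substitution.
Codon 2 (GAC, Asp): 1 synonymous substitution.
Codon 3 (GUA, Val): 3 synonymous substitutions.
Total: 1 + 1 + 3 = 5.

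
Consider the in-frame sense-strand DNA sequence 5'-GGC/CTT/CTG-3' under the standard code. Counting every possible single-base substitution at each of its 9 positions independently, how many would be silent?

Codon 1 (GGC, Gly): 3 synonymous substitutions.
Codon 2 (CTT, Leu): 3 synonymous substitutions.
Codon 3 (CTG, Leu): 4 synonymous substitutions.
Total: 3 + 3 + 4 = 10.

10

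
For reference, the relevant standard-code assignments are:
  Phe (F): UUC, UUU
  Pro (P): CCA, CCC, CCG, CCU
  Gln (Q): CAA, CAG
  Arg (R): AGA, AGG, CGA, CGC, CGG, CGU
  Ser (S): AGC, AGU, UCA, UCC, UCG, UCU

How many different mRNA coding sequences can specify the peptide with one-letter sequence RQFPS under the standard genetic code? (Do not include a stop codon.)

576

Arg: 6 codons.
Gln: 2 codons.
Phe: 2 codons.
Pro: 4 codons.
Ser: 6 codons.
6 × 2 × 2 × 4 × 6 = 576.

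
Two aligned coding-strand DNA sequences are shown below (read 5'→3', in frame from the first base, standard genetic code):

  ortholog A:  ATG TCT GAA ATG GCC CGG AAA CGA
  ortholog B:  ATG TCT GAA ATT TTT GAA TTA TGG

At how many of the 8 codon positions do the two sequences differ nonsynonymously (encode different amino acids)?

5

Codon 1: ATG Met / ATG Met — identical.
Codon 2: TCT Ser / TCT Ser — identical.
Codon 3: GAA Glu / GAA Glu — identical.
Codon 4: ATG Met / ATT Ile — nonsynonymous.
Codon 5: GCC Ala / TTT Phe — nonsynonymous.
Codon 6: CGG Arg / GAA Glu — nonsynonymous.
Codon 7: AAA Lys / TTA Leu — nonsynonymous.
Codon 8: CGA Arg / TGG Trp — nonsynonymous.
Nonsynonymous differences: 5.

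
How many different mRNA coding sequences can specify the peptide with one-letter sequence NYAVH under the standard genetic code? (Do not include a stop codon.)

Asn: 2 codons.
Tyr: 2 codons.
Ala: 4 codons.
Val: 4 codons.
His: 2 codons.
2 × 2 × 4 × 4 × 2 = 128.

128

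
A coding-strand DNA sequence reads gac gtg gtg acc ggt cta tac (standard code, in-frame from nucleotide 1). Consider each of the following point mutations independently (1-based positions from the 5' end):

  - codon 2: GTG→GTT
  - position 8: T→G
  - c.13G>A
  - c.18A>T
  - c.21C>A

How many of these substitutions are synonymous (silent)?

Codon 2: GTG (Val) → GTT (Val) — synonymous.
Codon 3: GTG (Val) → GGG (Gly) — missense.
Codon 5: GGT (Gly) → AGT (Ser) — missense.
Codon 6: CTA (Leu) → CTT (Leu) — synonymous.
Codon 7: TAC (Tyr) → TAA (Stop) — nonsense.
Synonymous: 2 of 5.

2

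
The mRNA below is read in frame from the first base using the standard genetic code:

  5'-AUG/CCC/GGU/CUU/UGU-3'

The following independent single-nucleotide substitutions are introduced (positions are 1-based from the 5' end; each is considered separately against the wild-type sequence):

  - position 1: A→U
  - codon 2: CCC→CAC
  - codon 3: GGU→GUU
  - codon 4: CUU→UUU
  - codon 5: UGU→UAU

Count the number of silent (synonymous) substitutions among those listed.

0

Codon 1: AUG (Met) → UUG (Leu) — missense.
Codon 2: CCC (Pro) → CAC (His) — missense.
Codon 3: GGU (Gly) → GUU (Val) — missense.
Codon 4: CUU (Leu) → UUU (Phe) — missense.
Codon 5: UGU (Cys) → UAU (Tyr) — missense.
Synonymous: 0 of 5.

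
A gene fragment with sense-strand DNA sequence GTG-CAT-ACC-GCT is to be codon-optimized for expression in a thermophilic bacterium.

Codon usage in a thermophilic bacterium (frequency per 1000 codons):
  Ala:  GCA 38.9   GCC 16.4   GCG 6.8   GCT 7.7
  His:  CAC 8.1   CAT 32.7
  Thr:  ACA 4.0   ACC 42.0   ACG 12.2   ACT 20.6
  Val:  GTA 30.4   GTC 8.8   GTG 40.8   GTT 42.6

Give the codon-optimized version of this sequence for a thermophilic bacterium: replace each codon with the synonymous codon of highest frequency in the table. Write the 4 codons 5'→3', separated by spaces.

GTT CAT ACC GCA

Codon 1 (Val): best is GTT at 42.6.
Codon 2 (His): best is CAT at 32.7.
Codon 3 (Thr): best is ACC at 42.0.
Codon 4 (Ala): best is GCA at 38.9.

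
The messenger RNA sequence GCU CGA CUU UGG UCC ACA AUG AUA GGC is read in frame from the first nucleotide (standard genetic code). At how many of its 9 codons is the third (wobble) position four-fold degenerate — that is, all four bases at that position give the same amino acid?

Codon 1 GCU (Ala): third position 4-fold.
Codon 2 CGA (Arg): third position 4-fold.
Codon 3 CUU (Leu): third position 4-fold.
Codon 4 UGG (Trp): third position 1-fold.
Codon 5 UCC (Ser): third position 4-fold.
Codon 6 ACA (Thr): third position 4-fold.
Codon 7 AUG (Met): third position 1-fold.
Codon 8 AUA (Ile): third position 3-fold.
Codon 9 GGC (Gly): third position 4-fold.
Four-fold degenerate third positions: 6.

6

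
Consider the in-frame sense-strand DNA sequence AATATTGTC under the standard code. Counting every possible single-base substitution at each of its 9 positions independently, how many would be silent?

Codon 1 (AAT, Asn): 1 synonymous substitution.
Codon 2 (ATT, Ile): 2 synonymous substitutions.
Codon 3 (GTC, Val): 3 synonymous substitutions.
Total: 1 + 2 + 3 = 6.

6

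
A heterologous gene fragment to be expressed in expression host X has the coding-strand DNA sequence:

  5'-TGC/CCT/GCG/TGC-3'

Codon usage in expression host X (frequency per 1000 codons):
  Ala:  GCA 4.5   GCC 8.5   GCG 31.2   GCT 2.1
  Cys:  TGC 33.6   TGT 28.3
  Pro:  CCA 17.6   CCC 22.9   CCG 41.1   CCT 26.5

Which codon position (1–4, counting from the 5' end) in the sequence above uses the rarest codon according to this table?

2

Codon 1 TGC (Cys): 33.6 per 1000.
Codon 2 CCT (Pro): 26.5 per 1000.
Codon 3 GCG (Ala): 31.2 per 1000.
Codon 4 TGC (Cys): 33.6 per 1000.
Lowest frequency is 26.5 at codon 2.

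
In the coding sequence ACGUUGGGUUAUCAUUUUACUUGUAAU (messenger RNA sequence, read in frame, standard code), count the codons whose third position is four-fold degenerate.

Codon 1 ACG (Thr): third position 4-fold.
Codon 2 UUG (Leu): third position 2-fold.
Codon 3 GGU (Gly): third position 4-fold.
Codon 4 UAU (Tyr): third position 2-fold.
Codon 5 CAU (His): third position 2-fold.
Codon 6 UUU (Phe): third position 2-fold.
Codon 7 ACU (Thr): third position 4-fold.
Codon 8 UGU (Cys): third position 2-fold.
Codon 9 AAU (Asn): third position 2-fold.
Four-fold degenerate third positions: 3.

3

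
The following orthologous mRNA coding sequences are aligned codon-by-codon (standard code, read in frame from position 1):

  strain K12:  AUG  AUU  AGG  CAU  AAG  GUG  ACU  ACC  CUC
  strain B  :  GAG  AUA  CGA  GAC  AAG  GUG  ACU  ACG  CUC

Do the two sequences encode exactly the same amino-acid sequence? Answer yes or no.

no

Codon 1: AUG Met / GAG Glu — nonsynonymous.
Codon 2: AUU Ile / AUA Ile — synonymous.
Codon 3: AGG Arg / CGA Arg — synonymous.
Codon 4: CAU His / GAC Asp — nonsynonymous.
Codon 5: AAG Lys / AAG Lys — identical.
Codon 6: GUG Val / GUG Val — identical.
Codon 7: ACU Thr / ACU Thr — identical.
Codon 8: ACC Thr / ACG Thr — synonymous.
Codon 9: CUC Leu / CUC Leu — identical.
Nonsynonymous differences: 2 → different protein.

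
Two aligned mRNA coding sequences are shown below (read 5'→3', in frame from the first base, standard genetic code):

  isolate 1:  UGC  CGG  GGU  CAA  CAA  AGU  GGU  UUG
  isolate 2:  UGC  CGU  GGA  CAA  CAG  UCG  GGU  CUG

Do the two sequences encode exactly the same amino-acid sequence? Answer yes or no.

Codon 1: UGC Cys / UGC Cys — identical.
Codon 2: CGG Arg / CGU Arg — synonymous.
Codon 3: GGU Gly / GGA Gly — synonymous.
Codon 4: CAA Gln / CAA Gln — identical.
Codon 5: CAA Gln / CAG Gln — synonymous.
Codon 6: AGU Ser / UCG Ser — synonymous.
Codon 7: GGU Gly / GGU Gly — identical.
Codon 8: UUG Leu / CUG Leu — synonymous.
Nonsynonymous differences: 0 → same protein.

yes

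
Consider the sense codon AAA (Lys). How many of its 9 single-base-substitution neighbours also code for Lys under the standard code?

1

Position 1: none → 0 synonymous.
Position 2: none → 0 synonymous.
Position 3: AAG → 1 synonymous.
Total: 0 + 0 + 1 = 1.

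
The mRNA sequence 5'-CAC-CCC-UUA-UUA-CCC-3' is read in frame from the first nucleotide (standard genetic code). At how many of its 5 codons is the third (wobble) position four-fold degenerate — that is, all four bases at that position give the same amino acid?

Codon 1 CAC (His): third position 2-fold.
Codon 2 CCC (Pro): third position 4-fold.
Codon 3 UUA (Leu): third position 2-fold.
Codon 4 UUA (Leu): third position 2-fold.
Codon 5 CCC (Pro): third position 4-fold.
Four-fold degenerate third positions: 2.

2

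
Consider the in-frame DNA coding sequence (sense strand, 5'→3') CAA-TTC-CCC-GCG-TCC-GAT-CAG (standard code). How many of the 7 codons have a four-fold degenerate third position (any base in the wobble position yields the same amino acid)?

3

Codon 1 CAA (Gln): third position 2-fold.
Codon 2 TTC (Phe): third position 2-fold.
Codon 3 CCC (Pro): third position 4-fold.
Codon 4 GCG (Ala): third position 4-fold.
Codon 5 TCC (Ser): third position 4-fold.
Codon 6 GAT (Asp): third position 2-fold.
Codon 7 CAG (Gln): third position 2-fold.
Four-fold degenerate third positions: 3.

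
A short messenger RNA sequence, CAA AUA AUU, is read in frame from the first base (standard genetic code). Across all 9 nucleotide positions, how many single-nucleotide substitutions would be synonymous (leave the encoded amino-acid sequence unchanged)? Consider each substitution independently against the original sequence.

Codon 1 (CAA, Gln): 1 synonymous substitution.
Codon 2 (AUA, Ile): 2 synonymous substitutions.
Codon 3 (AUU, Ile): 2 synonymous substitutions.
Total: 1 + 2 + 2 = 5.

5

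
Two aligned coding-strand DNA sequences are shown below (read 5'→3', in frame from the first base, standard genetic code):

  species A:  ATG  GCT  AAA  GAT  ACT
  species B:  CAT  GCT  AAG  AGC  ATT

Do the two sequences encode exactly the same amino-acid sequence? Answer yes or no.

Codon 1: ATG Met / CAT His — nonsynonymous.
Codon 2: GCT Ala / GCT Ala — identical.
Codon 3: AAA Lys / AAG Lys — synonymous.
Codon 4: GAT Asp / AGC Ser — nonsynonymous.
Codon 5: ACT Thr / ATT Ile — nonsynonymous.
Nonsynonymous differences: 3 → different protein.

no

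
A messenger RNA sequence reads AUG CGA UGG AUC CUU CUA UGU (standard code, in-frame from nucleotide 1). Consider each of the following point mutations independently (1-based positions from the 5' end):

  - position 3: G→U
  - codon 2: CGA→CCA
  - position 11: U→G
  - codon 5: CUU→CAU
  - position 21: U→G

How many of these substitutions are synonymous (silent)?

0

Codon 1: AUG (Met) → AUU (Ile) — missense.
Codon 2: CGA (Arg) → CCA (Pro) — missense.
Codon 4: AUC (Ile) → AGC (Ser) — missense.
Codon 5: CUU (Leu) → CAU (His) — missense.
Codon 7: UGU (Cys) → UGG (Trp) — missense.
Synonymous: 0 of 5.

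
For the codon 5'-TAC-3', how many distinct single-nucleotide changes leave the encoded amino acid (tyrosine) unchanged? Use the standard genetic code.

1

Position 1: none → 0 synonymous.
Position 2: none → 0 synonymous.
Position 3: TAT → 1 synonymous.
Total: 0 + 0 + 1 = 1.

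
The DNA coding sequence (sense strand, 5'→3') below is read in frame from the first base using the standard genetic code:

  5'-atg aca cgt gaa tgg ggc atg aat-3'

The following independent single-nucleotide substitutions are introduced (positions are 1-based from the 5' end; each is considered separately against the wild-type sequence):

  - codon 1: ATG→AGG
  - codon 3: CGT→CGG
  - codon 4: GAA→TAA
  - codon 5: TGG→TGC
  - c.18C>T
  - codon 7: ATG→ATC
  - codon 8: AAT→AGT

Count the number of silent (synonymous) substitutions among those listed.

Codon 1: ATG (Met) → AGG (Arg) — missense.
Codon 3: CGT (Arg) → CGG (Arg) — synonymous.
Codon 4: GAA (Glu) → TAA (Stop) — nonsense.
Codon 5: TGG (Trp) → TGC (Cys) — missense.
Codon 6: GGC (Gly) → GGT (Gly) — synonymous.
Codon 7: ATG (Met) → ATC (Ile) — missense.
Codon 8: AAT (Asn) → AGT (Ser) — missense.
Synonymous: 2 of 7.

2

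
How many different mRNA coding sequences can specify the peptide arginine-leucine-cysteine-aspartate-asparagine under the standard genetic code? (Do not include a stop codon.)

Arg: 6 codons.
Leu: 6 codons.
Cys: 2 codons.
Asp: 2 codons.
Asn: 2 codons.
6 × 6 × 2 × 2 × 2 = 288.

288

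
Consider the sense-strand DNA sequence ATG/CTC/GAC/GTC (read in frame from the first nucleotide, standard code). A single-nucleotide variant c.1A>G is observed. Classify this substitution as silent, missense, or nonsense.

missense

Position 1 falls in codon 1: ATG → Met.
After the substitution the codon is GTG → Val.
Met ≠ Val, so this is a missense mutation.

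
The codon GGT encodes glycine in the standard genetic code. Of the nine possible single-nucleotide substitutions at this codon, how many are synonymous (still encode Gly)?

3

Position 1: none → 0 synonymous.
Position 2: none → 0 synonymous.
Position 3: GGC, GGA, GGG → 3 synonymous.
Total: 0 + 0 + 3 = 3.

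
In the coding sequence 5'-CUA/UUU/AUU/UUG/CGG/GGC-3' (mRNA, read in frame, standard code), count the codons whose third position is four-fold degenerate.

3

Codon 1 CUA (Leu): third position 4-fold.
Codon 2 UUU (Phe): third position 2-fold.
Codon 3 AUU (Ile): third position 3-fold.
Codon 4 UUG (Leu): third position 2-fold.
Codon 5 CGG (Arg): third position 4-fold.
Codon 6 GGC (Gly): third position 4-fold.
Four-fold degenerate third positions: 3.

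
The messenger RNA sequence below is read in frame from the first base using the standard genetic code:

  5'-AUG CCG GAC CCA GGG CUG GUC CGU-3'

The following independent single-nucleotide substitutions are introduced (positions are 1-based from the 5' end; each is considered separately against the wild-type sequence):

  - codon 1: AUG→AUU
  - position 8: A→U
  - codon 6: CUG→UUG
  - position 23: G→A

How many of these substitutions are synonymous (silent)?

Codon 1: AUG (Met) → AUU (Ile) — missense.
Codon 3: GAC (Asp) → GUC (Val) — missense.
Codon 6: CUG (Leu) → UUG (Leu) — synonymous.
Codon 8: CGU (Arg) → CAU (His) — missense.
Synonymous: 1 of 4.

1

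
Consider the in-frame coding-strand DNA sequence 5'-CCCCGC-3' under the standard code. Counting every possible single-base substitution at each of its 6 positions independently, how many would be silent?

Codon 1 (CCC, Pro): 3 synonymous substitutions.
Codon 2 (CGC, Arg): 3 synonymous substitutions.
Total: 3 + 3 = 6.

6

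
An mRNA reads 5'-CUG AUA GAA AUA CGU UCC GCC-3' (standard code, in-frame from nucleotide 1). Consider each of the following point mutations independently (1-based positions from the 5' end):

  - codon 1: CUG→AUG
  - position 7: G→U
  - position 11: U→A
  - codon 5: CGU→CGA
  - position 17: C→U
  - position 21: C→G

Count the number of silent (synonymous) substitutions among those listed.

Codon 1: CUG (Leu) → AUG (Met) — missense.
Codon 3: GAA (Glu) → UAA (Stop) — nonsense.
Codon 4: AUA (Ile) → AAA (Lys) — missense.
Codon 5: CGU (Arg) → CGA (Arg) — synonymous.
Codon 6: UCC (Ser) → UUC (Phe) — missense.
Codon 7: GCC (Ala) → GCG (Ala) — synonymous.
Synonymous: 2 of 6.

2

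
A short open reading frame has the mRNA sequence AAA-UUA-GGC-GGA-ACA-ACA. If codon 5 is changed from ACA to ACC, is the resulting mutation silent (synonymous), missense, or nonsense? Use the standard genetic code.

silent

Position 15 falls in codon 5: ACA → Thr.
After the substitution the codon is ACC → Thr.
Both encode Thr, so the change is synonymous.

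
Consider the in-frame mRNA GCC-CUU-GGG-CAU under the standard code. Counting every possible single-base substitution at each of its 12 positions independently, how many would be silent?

10

Codon 1 (GCC, Ala): 3 synonymous substitutions.
Codon 2 (CUU, Leu): 3 synonymous substitutions.
Codon 3 (GGG, Gly): 3 synonymous substitutions.
Codon 4 (CAU, His): 1 synonymous substitution.
Total: 3 + 3 + 3 + 1 = 10.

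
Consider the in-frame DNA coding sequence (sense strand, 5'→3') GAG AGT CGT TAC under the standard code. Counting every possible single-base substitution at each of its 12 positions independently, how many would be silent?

6

Codon 1 (GAG, Glu): 1 synonymous substitution.
Codon 2 (AGT, Ser): 1 synonymous substitution.
Codon 3 (CGT, Arg): 3 synonymous substitutions.
Codon 4 (TAC, Tyr): 1 synonymous substitution.
Total: 1 + 1 + 3 + 1 = 6.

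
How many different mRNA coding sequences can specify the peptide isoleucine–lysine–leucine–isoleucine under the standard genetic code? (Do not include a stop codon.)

Ile: 3 codons.
Lys: 2 codons.
Leu: 6 codons.
Ile: 3 codons.
3 × 2 × 6 × 3 = 108.

108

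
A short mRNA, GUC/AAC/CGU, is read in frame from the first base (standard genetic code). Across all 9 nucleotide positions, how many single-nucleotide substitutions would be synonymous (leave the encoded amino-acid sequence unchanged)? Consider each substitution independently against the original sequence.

Codon 1 (GUC, Val): 3 synonymous substitutions.
Codon 2 (AAC, Asn): 1 synonymous substitution.
Codon 3 (CGU, Arg): 3 synonymous substitutions.
Total: 3 + 1 + 3 = 7.

7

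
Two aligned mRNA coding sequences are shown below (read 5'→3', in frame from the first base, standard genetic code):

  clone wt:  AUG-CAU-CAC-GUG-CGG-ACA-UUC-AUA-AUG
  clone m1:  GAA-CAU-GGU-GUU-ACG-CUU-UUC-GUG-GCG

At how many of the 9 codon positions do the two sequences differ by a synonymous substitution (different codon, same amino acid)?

1

Codon 1: AUG Met / GAA Glu — nonsynonymous.
Codon 2: CAU His / CAU His — identical.
Codon 3: CAC His / GGU Gly — nonsynonymous.
Codon 4: GUG Val / GUU Val — synonymous.
Codon 5: CGG Arg / ACG Thr — nonsynonymous.
Codon 6: ACA Thr / CUU Leu — nonsynonymous.
Codon 7: UUC Phe / UUC Phe — identical.
Codon 8: AUA Ile / GUG Val — nonsynonymous.
Codon 9: AUG Met / GCG Ala — nonsynonymous.
Synonymous differences: 1.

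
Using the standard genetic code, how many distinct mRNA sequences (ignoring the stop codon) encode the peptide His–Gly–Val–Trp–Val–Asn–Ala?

1024

His: 2 codons.
Gly: 4 codons.
Val: 4 codons.
Trp: 1 codon.
Val: 4 codons.
Asn: 2 codons.
Ala: 4 codons.
2 × 4 × 4 × 1 × 4 × 2 × 4 = 1024.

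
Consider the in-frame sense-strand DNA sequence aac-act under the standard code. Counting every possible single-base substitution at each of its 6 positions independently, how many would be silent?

4

Codon 1 (AAC, Asn): 1 synonymous substitution.
Codon 2 (ACT, Thr): 3 synonymous substitutions.
Total: 1 + 3 = 4.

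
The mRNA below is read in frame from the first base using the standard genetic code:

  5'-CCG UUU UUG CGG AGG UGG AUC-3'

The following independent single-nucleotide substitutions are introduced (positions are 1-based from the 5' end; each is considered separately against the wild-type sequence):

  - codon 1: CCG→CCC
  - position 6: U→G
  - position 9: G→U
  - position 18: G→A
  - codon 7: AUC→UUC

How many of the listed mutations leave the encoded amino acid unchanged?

1

Codon 1: CCG (Pro) → CCC (Pro) — synonymous.
Codon 2: UUU (Phe) → UUG (Leu) — missense.
Codon 3: UUG (Leu) → UUU (Phe) — missense.
Codon 6: UGG (Trp) → UGA (Stop) — nonsense.
Codon 7: AUC (Ile) → UUC (Phe) — missense.
Synonymous: 1 of 5.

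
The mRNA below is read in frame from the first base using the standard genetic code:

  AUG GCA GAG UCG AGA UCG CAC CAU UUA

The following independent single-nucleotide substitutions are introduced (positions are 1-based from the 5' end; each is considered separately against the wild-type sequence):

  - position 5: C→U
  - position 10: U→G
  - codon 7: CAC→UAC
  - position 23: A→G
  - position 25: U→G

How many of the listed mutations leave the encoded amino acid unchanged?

0

Codon 2: GCA (Ala) → GUA (Val) — missense.
Codon 4: UCG (Ser) → GCG (Ala) — missense.
Codon 7: CAC (His) → UAC (Tyr) — missense.
Codon 8: CAU (His) → CGU (Arg) — missense.
Codon 9: UUA (Leu) → GUA (Val) — missense.
Synonymous: 0 of 5.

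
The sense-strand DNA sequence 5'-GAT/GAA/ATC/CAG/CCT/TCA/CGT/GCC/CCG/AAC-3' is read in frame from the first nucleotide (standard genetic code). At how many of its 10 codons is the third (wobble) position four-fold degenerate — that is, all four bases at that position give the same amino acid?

Codon 1 GAT (Asp): third position 2-fold.
Codon 2 GAA (Glu): third position 2-fold.
Codon 3 ATC (Ile): third position 3-fold.
Codon 4 CAG (Gln): third position 2-fold.
Codon 5 CCT (Pro): third position 4-fold.
Codon 6 TCA (Ser): third position 4-fold.
Codon 7 CGT (Arg): third position 4-fold.
Codon 8 GCC (Ala): third position 4-fold.
Codon 9 CCG (Pro): third position 4-fold.
Codon 10 AAC (Asn): third position 2-fold.
Four-fold degenerate third positions: 5.

5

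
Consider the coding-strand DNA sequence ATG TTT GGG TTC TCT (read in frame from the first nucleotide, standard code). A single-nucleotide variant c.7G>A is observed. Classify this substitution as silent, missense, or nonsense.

missense

Position 7 falls in codon 3: GGG → Gly.
After the substitution the codon is AGG → Arg.
Gly ≠ Arg, so this is a missense mutation.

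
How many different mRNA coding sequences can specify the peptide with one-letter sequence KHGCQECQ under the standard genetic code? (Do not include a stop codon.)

Lys: 2 codons.
His: 2 codons.
Gly: 4 codons.
Cys: 2 codons.
Gln: 2 codons.
Glu: 2 codons.
Cys: 2 codons.
Gln: 2 codons.
2 × 2 × 4 × 2 × 2 × 2 × 2 × 2 = 512.

512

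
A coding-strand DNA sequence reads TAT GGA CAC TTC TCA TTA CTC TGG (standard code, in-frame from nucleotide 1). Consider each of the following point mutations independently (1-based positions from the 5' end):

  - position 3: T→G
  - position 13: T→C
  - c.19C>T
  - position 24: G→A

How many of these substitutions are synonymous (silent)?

Codon 1: TAT (Tyr) → TAG (Stop) — nonsense.
Codon 5: TCA (Ser) → CCA (Pro) — missense.
Codon 7: CTC (Leu) → TTC (Phe) — missense.
Codon 8: TGG (Trp) → TGA (Stop) — nonsense.
Synonymous: 0 of 4.

0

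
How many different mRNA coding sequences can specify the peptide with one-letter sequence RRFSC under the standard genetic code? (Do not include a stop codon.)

864

Arg: 6 codons.
Arg: 6 codons.
Phe: 2 codons.
Ser: 6 codons.
Cys: 2 codons.
6 × 6 × 2 × 6 × 2 = 864.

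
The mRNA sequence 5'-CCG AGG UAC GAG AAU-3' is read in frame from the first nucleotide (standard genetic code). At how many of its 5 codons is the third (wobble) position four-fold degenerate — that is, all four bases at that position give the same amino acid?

1

Codon 1 CCG (Pro): third position 4-fold.
Codon 2 AGG (Arg): third position 2-fold.
Codon 3 UAC (Tyr): third position 2-fold.
Codon 4 GAG (Glu): third position 2-fold.
Codon 5 AAU (Asn): third position 2-fold.
Four-fold degenerate third positions: 1.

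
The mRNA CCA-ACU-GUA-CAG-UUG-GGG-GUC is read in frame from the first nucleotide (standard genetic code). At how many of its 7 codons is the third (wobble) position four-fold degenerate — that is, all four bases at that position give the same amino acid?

5

Codon 1 CCA (Pro): third position 4-fold.
Codon 2 ACU (Thr): third position 4-fold.
Codon 3 GUA (Val): third position 4-fold.
Codon 4 CAG (Gln): third position 2-fold.
Codon 5 UUG (Leu): third position 2-fold.
Codon 6 GGG (Gly): third position 4-fold.
Codon 7 GUC (Val): third position 4-fold.
Four-fold degenerate third positions: 5.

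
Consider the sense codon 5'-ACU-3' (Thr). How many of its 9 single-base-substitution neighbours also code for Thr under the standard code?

3

Position 1: none → 0 synonymous.
Position 2: none → 0 synonymous.
Position 3: ACC, ACA, ACG → 3 synonymous.
Total: 0 + 0 + 3 = 3.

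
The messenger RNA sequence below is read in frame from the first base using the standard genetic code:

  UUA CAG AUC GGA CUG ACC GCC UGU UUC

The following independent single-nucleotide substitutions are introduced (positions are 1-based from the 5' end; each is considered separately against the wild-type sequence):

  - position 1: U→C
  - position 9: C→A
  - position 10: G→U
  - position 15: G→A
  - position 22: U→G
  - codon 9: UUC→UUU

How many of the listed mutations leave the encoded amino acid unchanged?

Codon 1: UUA (Leu) → CUA (Leu) — synonymous.
Codon 3: AUC (Ile) → AUA (Ile) — synonymous.
Codon 4: GGA (Gly) → UGA (Stop) — nonsense.
Codon 5: CUG (Leu) → CUA (Leu) — synonymous.
Codon 8: UGU (Cys) → GGU (Gly) — missense.
Codon 9: UUC (Phe) → UUU (Phe) — synonymous.
Synonymous: 4 of 6.

4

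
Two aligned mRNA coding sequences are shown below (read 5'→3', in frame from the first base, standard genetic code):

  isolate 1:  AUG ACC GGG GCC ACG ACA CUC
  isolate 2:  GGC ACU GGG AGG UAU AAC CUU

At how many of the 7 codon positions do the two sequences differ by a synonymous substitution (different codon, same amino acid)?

2

Codon 1: AUG Met / GGC Gly — nonsynonymous.
Codon 2: ACC Thr / ACU Thr — synonymous.
Codon 3: GGG Gly / GGG Gly — identical.
Codon 4: GCC Ala / AGG Arg — nonsynonymous.
Codon 5: ACG Thr / UAU Tyr — nonsynonymous.
Codon 6: ACA Thr / AAC Asn — nonsynonymous.
Codon 7: CUC Leu / CUU Leu — synonymous.
Synonymous differences: 2.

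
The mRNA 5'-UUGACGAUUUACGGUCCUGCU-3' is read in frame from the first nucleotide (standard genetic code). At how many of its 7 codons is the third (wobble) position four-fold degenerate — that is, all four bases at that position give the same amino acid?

4

Codon 1 UUG (Leu): third position 2-fold.
Codon 2 ACG (Thr): third position 4-fold.
Codon 3 AUU (Ile): third position 3-fold.
Codon 4 UAC (Tyr): third position 2-fold.
Codon 5 GGU (Gly): third position 4-fold.
Codon 6 CCU (Pro): third position 4-fold.
Codon 7 GCU (Ala): third position 4-fold.
Four-fold degenerate third positions: 4.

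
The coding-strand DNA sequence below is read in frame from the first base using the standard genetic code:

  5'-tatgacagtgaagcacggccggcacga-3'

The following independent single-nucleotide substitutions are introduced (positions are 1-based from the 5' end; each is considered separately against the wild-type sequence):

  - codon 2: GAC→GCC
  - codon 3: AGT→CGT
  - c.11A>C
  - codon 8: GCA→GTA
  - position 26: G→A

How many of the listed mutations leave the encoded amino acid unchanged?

Codon 2: GAC (Asp) → GCC (Ala) — missense.
Codon 3: AGT (Ser) → CGT (Arg) — missense.
Codon 4: GAA (Glu) → GCA (Ala) — missense.
Codon 8: GCA (Ala) → GTA (Val) — missense.
Codon 9: CGA (Arg) → CAA (Gln) — missense.
Synonymous: 0 of 5.

0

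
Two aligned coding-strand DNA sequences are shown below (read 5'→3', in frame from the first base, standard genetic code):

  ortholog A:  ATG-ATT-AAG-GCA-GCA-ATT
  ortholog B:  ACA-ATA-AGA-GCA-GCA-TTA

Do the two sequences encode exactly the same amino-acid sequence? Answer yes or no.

no

Codon 1: ATG Met / ACA Thr — nonsynonymous.
Codon 2: ATT Ile / ATA Ile — synonymous.
Codon 3: AAG Lys / AGA Arg — nonsynonymous.
Codon 4: GCA Ala / GCA Ala — identical.
Codon 5: GCA Ala / GCA Ala — identical.
Codon 6: ATT Ile / TTA Leu — nonsynonymous.
Nonsynonymous differences: 3 → different protein.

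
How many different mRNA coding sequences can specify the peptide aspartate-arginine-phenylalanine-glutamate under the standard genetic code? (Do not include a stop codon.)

Asp: 2 codons.
Arg: 6 codons.
Phe: 2 codons.
Glu: 2 codons.
2 × 6 × 2 × 2 = 48.

48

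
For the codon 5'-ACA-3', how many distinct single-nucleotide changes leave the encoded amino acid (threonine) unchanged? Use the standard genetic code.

Position 1: none → 0 synonymous.
Position 2: none → 0 synonymous.
Position 3: ACT, ACC, ACG → 3 synonymous.
Total: 0 + 0 + 3 = 3.

3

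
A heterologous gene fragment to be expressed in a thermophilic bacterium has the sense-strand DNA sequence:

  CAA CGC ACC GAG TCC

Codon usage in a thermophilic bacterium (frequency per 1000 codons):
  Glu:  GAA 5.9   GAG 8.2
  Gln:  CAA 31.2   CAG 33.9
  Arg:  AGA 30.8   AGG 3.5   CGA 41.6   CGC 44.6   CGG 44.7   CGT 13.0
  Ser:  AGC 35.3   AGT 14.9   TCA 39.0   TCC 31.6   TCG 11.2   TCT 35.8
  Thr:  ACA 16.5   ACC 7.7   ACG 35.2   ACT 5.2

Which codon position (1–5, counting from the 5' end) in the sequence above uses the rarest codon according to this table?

3

Codon 1 CAA (Gln): 31.2 per 1000.
Codon 2 CGC (Arg): 44.6 per 1000.
Codon 3 ACC (Thr): 7.7 per 1000.
Codon 4 GAG (Glu): 8.2 per 1000.
Codon 5 TCC (Ser): 31.6 per 1000.
Lowest frequency is 7.7 at codon 3.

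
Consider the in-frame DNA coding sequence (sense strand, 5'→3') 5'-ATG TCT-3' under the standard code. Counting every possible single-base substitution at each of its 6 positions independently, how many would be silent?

Codon 1 (ATG, Met): 0 synonymous substitutions.
Codon 2 (TCT, Ser): 3 synonymous substitutions.
Total: 0 + 3 = 3.

3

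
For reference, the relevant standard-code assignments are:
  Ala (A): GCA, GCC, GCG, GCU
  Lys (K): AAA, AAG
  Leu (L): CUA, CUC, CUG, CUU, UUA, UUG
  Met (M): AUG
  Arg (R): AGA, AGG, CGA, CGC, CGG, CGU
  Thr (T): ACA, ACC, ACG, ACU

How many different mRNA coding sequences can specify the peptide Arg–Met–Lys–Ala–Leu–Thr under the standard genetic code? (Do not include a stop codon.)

1152

Arg: 6 codons.
Met: 1 codon.
Lys: 2 codons.
Ala: 4 codons.
Leu: 6 codons.
Thr: 4 codons.
6 × 1 × 2 × 4 × 6 × 4 = 1152.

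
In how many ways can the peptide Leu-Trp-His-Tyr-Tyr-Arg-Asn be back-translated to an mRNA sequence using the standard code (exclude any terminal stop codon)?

Leu: 6 codons.
Trp: 1 codon.
His: 2 codons.
Tyr: 2 codons.
Tyr: 2 codons.
Arg: 6 codons.
Asn: 2 codons.
6 × 1 × 2 × 2 × 2 × 6 × 2 = 576.

576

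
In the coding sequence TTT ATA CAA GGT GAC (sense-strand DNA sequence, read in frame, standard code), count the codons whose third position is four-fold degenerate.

Codon 1 TTT (Phe): third position 2-fold.
Codon 2 ATA (Ile): third position 3-fold.
Codon 3 CAA (Gln): third position 2-fold.
Codon 4 GGT (Gly): third position 4-fold.
Codon 5 GAC (Asp): third position 2-fold.
Four-fold degenerate third positions: 1.

1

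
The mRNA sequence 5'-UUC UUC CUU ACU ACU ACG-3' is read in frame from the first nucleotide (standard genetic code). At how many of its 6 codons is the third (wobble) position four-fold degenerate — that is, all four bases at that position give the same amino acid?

4

Codon 1 UUC (Phe): third position 2-fold.
Codon 2 UUC (Phe): third position 2-fold.
Codon 3 CUU (Leu): third position 4-fold.
Codon 4 ACU (Thr): third position 4-fold.
Codon 5 ACU (Thr): third position 4-fold.
Codon 6 ACG (Thr): third position 4-fold.
Four-fold degenerate third positions: 4.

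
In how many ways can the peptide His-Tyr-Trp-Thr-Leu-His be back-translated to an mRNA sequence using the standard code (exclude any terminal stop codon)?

192

His: 2 codons.
Tyr: 2 codons.
Trp: 1 codon.
Thr: 4 codons.
Leu: 6 codons.
His: 2 codons.
2 × 2 × 1 × 4 × 6 × 2 = 192.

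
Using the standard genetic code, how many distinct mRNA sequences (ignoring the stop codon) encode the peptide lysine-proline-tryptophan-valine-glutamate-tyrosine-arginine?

768

Lys: 2 codons.
Pro: 4 codons.
Trp: 1 codon.
Val: 4 codons.
Glu: 2 codons.
Tyr: 2 codons.
Arg: 6 codons.
2 × 4 × 1 × 4 × 2 × 2 × 6 = 768.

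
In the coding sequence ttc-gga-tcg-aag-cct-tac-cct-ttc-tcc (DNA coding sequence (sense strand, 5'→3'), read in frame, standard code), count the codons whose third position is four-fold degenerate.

Codon 1 TTC (Phe): third position 2-fold.
Codon 2 GGA (Gly): third position 4-fold.
Codon 3 TCG (Ser): third position 4-fold.
Codon 4 AAG (Lys): third position 2-fold.
Codon 5 CCT (Pro): third position 4-fold.
Codon 6 TAC (Tyr): third position 2-fold.
Codon 7 CCT (Pro): third position 4-fold.
Codon 8 TTC (Phe): third position 2-fold.
Codon 9 TCC (Ser): third position 4-fold.
Four-fold degenerate third positions: 5.

5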